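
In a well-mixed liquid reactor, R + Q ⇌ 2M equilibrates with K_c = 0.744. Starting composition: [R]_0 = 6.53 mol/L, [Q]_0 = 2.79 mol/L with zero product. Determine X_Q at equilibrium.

X = 0.443

Let X = conversion of Q; extent ξ = 2.79·X mol/L.
Concentrations: [R] = 6.53 − 2.79X; [Q] = 2.79 − 2.79X; [M] = 5.58X.
K_c = [M]^2 / ([R] [Q]).
Equating to 0.744: the physical root is X = 0.443.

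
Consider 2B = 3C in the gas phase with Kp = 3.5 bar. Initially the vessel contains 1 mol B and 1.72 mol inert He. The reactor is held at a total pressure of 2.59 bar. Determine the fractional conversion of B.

Take 1 mol B as basis and let X be its fractional conversion, so ξ = 0.5X.
Mole table: n_B = 1 − X; n_C = 1.5X; n_I = 1.72 (inert).
n_T = Σnᵢ = 2.72 + 0.5X.
With p_i = (n_i/n_T)P, Kp = p_C^3 / (p_B^2).
Setting this equal to 3.5 bar and taking the physical root (0 < X < 1) gives X = 0.589.

X = 0.589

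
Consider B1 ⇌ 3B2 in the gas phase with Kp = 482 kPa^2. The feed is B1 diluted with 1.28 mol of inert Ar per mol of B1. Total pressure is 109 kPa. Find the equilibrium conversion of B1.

X = 0.205

Let X = conversion of B1 (basis 1 mol B1); extent of reaction ξ = X.
Species balance: n_B1 = 1 − X; n_B2 = 3X; n_I = 1.28 (inert).
Summing: n_T = 2.28 + 2X.
With p_i = (n_i/n_T)P, Kp = p_B2^3 / (p_B1).
Substituting and setting equal to 482 kPa^2 gives a polynomial in X; the root in (0,1) is X = 0.205.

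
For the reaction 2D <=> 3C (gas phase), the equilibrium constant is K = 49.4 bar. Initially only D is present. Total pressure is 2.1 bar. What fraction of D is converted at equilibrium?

Let X = conversion of D (basis 1 mol D); extent of reaction ξ = 0.5X.
At extent ξ: n_D = 1 − X; n_C = 1.5X.
Total moles n_T = 1 + 0.5X.
With p_i = (n_i/n_T)P, K = p_C^3 / (p_D^2).
Equating to 49.4 bar and solving on 0 < X < 1: X = 0.779.

X = 0.779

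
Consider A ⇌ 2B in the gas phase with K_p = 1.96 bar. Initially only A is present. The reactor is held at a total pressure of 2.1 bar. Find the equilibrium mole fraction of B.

Basis: 1 mol A initially; let X = conversion of A. Extent ξ = X.
Moles: n_A = 1 − X; n_B = 2X.
Total moles n_T = 1 + X.
With p_i = (n_i/n_T)P, K_p = p_B^2 / (p_A).
Equating to 1.96 bar and solving on 0 < X < 1: X = 0.435.
Then n_B = 0.87, n_T = 1.43, so y_B = 0.606.

y_B = 0.606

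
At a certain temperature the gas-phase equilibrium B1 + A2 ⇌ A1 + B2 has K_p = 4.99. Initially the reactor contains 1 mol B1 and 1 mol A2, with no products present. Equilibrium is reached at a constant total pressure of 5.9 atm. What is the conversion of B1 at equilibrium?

X = 0.691

Take 1 mol B1 as basis and let X be its fractional conversion, so ξ = X.
Moles: n_B1 = 1 − X; n_A2 = 1 − X; n_A1 = X; n_B2 = X.
n_T stays at 2 (no change in mole number).
y_i = n_i/n_T, p_i = y_i·P. K_p = p_A1 p_B2 / (p_B1 p_A2).
Setting this equal to 4.99 and taking the physical root (0 < X < 1) gives X = 0.691.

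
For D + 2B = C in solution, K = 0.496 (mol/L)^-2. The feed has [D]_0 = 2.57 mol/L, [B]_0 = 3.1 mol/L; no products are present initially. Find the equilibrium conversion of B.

Let X = conversion of B; extent ξ = 3.1X/2 mol/L.
Concentrations: [D] = 2.57 − 1.55X; [B] = 3.1 − 3.1X; [C] = 1.55X.
K = [C] / ([D] [B]^2).
Setting equal to 0.496 and solving for X on (0,1) gives X = 0.638.

X = 0.638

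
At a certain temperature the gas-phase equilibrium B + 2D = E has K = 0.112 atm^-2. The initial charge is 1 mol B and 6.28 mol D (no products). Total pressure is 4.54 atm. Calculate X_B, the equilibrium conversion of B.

X = 0.617

Basis: 1 mol B initially; let X = conversion of B. Extent ξ = X.
Mole table: n_B = 1 − X; n_D = 6.28 − 2X; n_E = X.
Summing: n_T = 7.28 − 2X.
Mole fractions y_i = n_i/n_T; K = p_E / (p_B p_D^2) with p_i = y_i·P.
This yields a degree-3 equation in X; solving on (0,1), X = 0.617.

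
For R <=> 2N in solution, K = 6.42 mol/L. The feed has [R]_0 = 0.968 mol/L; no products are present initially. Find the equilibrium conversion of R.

Let X = conversion of R; extent ξ = 0.968·X mol/L.
Concentrations: [R] = 0.968 − 0.968X; [N] = 1.94X.
K = [N]^2 / ([R]).
Equating to 6.42 mol/L: the physical root is X = 0.702.

X = 0.702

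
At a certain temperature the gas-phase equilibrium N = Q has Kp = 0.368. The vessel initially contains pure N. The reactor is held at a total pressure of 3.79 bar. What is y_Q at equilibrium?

y_Q = 0.269

Basis: 1 mol N initially; let X = conversion of N. Extent ξ = X.
Species balance: n_N = 1 − X; n_Q = X.
Total moles n_T = 1 (Δν = 0, constant).
y_i = n_i/n_T, p_i = y_i·P. Kp = p_Q / (p_N).
Setting this equal to 0.368 and taking the physical root (0 < X < 1) gives X = 0.269.
Then n_Q = 0.269, n_T = 1, so y_Q = 0.269.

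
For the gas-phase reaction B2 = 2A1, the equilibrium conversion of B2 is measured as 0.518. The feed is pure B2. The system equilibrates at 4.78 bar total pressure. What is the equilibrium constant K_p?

Take 1 mol B2 as basis and let X be its fractional conversion, so ξ = X.
Species balance: n_B2 = 1 − X; n_A1 = 2X.
n_T = Σnᵢ = 1 + X.
At X = 0.518: n_B2 = 0.482, n_A1 = 1.04, n_T = 1.52.
p_i = (n_i/n_T)·P. K_p = p_A1^2 / (p_B2) = 7.01 bar.

K_p = 7.01 bar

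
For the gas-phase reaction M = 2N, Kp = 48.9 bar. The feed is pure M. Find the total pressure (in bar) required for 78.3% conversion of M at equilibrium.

P = 7.72 bar

Basis: 1 mol M initially; let X = conversion of M. Extent ξ = X.
Species balance: n_M = 1 − X; n_N = 2X.
Total moles n_T = 1 + X.
Kp = p_N^2 / (p_M) with p_i = (n_i/n_T)·P.
At X = 0.783: the mole-fraction product g(X) = Π y_i^ν_i = 6.338. Since Kp = g(X)·P^{1}, P = (Kp/g)^(1/1) = (48.9/6.338)^(1/1) = 7.72 bar.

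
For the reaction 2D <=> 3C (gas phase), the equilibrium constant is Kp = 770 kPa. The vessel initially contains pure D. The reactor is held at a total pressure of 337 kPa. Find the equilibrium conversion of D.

Basis: 1 mol D initially; let X = conversion of D. Extent ξ = 0.5X.
Mole table: n_D = 1 − X; n_C = 1.5X.
Summing: n_T = 1 + 0.5X.
y_i = n_i/n_T, p_i = y_i·P. Kp = p_C^3 / (p_D^2).
Setting this equal to 770 kPa and taking the physical root (0 < X < 1) gives X = 0.555.

X = 0.555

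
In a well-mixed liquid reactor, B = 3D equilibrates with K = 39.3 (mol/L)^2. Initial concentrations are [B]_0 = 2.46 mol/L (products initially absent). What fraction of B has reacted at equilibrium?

X = 0.495

Let X = conversion of B; extent ξ = 2.46·X mol/L.
Concentrations: [B] = 2.46 − 2.46X; [D] = 7.38X.
K = [D]^3 / ([B]).
Setting equal to 39.3 and solving for X on (0,1) gives X = 0.495.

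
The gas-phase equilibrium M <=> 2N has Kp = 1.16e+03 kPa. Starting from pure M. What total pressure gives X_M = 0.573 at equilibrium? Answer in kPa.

Let X = conversion of M (basis 1 mol M); extent of reaction ξ = X.
At extent ξ: n_M = 1 − X; n_N = 2X.
Total moles n_T = 1 + X.
Kp = p_N^2 / (p_M) with p_i = (n_i/n_T)·P.
At X = 0.573: the mole-fraction product g(X) = Π y_i^ν_i = 1.955. Since Kp = g(X)·P^{1}, P = (Kp/g)^(1/1) = (1.16e+03/1.955)^(1/1) = 593 kPa.

P = 593 kPa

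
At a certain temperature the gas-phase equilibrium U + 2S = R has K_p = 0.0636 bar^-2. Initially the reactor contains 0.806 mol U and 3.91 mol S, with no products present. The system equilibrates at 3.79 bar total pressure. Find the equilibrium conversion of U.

Basis: 0.806 mol U initially; let X = conversion of U. Extent ξ = 0.806X.
Species balance: n_U = 0.806 − 0.806X; n_S = 3.91 − 1.61X; n_R = 0.806X.
n_T = Σnᵢ = 4.72 − 1.61X.
Mole fractions y_i = n_i/n_T; K_p = p_R / (p_U p_S^2) with p_i = y_i·P.
Setting this equal to 0.0636 bar^-2 and taking the physical root (0 < X < 1) gives X = 0.371.

X = 0.371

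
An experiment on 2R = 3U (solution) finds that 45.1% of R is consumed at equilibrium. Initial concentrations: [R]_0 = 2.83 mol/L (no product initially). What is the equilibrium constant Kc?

Let X = conversion of R.
Concentrations: [R] = 2.83 − 2.83X; [U] = 4.25X.
At X = 0.451: [R] = 1.55, [U] = 1.91.
Kc = [U]^3 / ([R]^2) = 2.91 mol/L.

Kc = 2.91 mol/L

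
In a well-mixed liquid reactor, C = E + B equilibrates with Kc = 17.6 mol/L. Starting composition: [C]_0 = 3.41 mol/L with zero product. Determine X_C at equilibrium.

Let X = conversion of C; extent ξ = 3.41·X mol/L.
Concentrations: [C] = 3.41 − 3.41X; [E] = 3.41X; [B] = 3.41X.
Kc = [E] [B] / ([C]).
Equating to 17.6 mol/L: the physical root is X = 0.858.

X = 0.858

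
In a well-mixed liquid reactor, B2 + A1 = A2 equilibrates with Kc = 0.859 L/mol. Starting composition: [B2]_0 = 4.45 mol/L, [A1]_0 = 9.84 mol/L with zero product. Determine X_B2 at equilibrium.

X = 0.840

Let X = conversion of B2; extent ξ = 4.45·X mol/L.
Concentrations: [B2] = 4.45 − 4.45X; [A1] = 9.84 − 4.45X; [A2] = 4.45X.
Kc = [A2] / ([B2] [A1]).
Setting equal to 0.859 and solving for X on (0,1) gives X = 0.840.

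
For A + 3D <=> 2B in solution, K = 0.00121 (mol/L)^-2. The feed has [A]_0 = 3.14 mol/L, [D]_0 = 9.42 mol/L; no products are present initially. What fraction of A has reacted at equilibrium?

Let X = conversion of A; extent ξ = 3.14·X mol/L.
Concentrations: [A] = 3.14 − 3.14X; [D] = 9.42 − 9.42X; [B] = 6.28X.
K = [B]^2 / ([A] [D]^3).
Setting equal to 0.00121 and solving for X on (0,1) gives X = 0.187.

X = 0.187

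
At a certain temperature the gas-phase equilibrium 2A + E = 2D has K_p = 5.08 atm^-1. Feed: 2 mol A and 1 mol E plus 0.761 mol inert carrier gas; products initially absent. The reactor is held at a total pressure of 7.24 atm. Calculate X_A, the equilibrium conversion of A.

Basis: 2 mol A initially; let X = conversion of A. Extent ξ = X.
Species balance: n_A = 2 − 2X; n_E = 1 − X; n_D = 2X; n_I = 0.761 (inert).
Total moles n_T = 3.76 − X.
y_i = n_i/n_T, p_i = y_i·P. K_p = p_D^2 / (p_A^2 p_E).
Setting this equal to 5.08 atm^-1 and taking the physical root (0 < X < 1) gives X = 0.666.

X = 0.666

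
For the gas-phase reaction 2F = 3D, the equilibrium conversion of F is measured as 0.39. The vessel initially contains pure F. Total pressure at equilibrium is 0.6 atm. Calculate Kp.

Kp = 0.27 atm

Take 1 mol F as basis and let X be its fractional conversion, so ξ = 0.5X.
Mole table: n_F = 1 − X; n_D = 1.5X.
Total moles n_T = 1 + 0.5X.
At X = 0.39: n_F = 0.61, n_D = 0.585, n_T = 1.19.
p_i = (n_i/n_T)·P. Kp = p_D^3 / (p_F^2) = 0.27 atm.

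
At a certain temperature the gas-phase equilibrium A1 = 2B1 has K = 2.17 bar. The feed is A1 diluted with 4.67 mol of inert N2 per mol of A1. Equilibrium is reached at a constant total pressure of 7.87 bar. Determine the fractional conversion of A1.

X = 0.473

Basis: 1 mol A1 initially; let X = conversion of A1. Extent ξ = X.
Mole table: n_A1 = 1 − X; n_B1 = 2X; n_I = 4.67 (inert).
Summing: n_T = 5.67 + X.
Mole fractions y_i = n_i/n_T; K = p_B1^2 / (p_A1) with p_i = y_i·P.
Setting this equal to 2.17 bar and taking the physical root (0 < X < 1) gives X = 0.473.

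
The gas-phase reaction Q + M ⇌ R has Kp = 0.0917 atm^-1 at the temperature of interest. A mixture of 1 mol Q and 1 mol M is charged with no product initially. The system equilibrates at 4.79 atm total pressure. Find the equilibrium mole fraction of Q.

Basis: 1 mol Q initially; let X = conversion of Q. Extent ξ = X.
Moles: n_Q = 1 − X; n_M = 1 − X; n_R = X.
n_T = Σnᵢ = 2 − X.
y_i = n_i/n_T, p_i = y_i·P. Kp = p_R / (p_Q p_M).
Substituting and setting equal to 0.0917 atm^-1 gives a polynomial in X; the root in (0,1) is X = 0.166.
Then n_Q = 0.834, n_T = 1.83, so y_Q = 0.455.

y_Q = 0.455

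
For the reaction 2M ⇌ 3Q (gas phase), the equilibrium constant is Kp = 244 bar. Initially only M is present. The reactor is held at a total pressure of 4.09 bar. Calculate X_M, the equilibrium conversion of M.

Let X = conversion of M (basis 1 mol M); extent of reaction ξ = 0.5X.
Moles: n_M = 1 − X; n_Q = 1.5X.
Total moles n_T = 1 + 0.5X.
With p_i = (n_i/n_T)P, Kp = p_Q^3 / (p_M^2).
Equating to 244 bar and solving on 0 < X < 1: X = 0.845.

X = 0.845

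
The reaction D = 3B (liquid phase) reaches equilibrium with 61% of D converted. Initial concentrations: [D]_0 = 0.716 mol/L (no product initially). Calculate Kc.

Let X = conversion of D.
Concentrations: [D] = 0.716 − 0.716X; [B] = 2.15X.
At X = 0.61: [D] = 0.279, [B] = 1.31.
Kc = [B]^3 / ([D]) = 8.06 (mol/L)^2.

Kc = 8.06 (mol/L)^2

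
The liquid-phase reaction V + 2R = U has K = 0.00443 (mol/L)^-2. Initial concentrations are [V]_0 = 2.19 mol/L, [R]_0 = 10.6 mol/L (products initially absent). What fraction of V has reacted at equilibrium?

Let X = conversion of V; extent ξ = 2.19·X mol/L.
Concentrations: [V] = 2.19 − 2.19X; [R] = 10.6 − 4.38X; [U] = 2.19X.
K = [U] / ([V] [R]^2).
Setting equal to 0.00443 and solving for X on (0,1) gives X = 0.280.

X = 0.280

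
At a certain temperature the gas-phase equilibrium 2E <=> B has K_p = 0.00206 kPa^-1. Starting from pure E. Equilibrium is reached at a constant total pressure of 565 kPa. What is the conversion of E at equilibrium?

Let X = conversion of E (basis 1 mol E); extent of reaction ξ = 0.5X.
Moles: n_E = 1 − X; n_B = 0.5X.
Summing: n_T = 1 − 0.5X.
y_i = n_i/n_T, p_i = y_i·P. K_p = p_B / (p_E^2).
This yields a degree-2 equation in X; solving on (0,1), X = 0.580.

X = 0.580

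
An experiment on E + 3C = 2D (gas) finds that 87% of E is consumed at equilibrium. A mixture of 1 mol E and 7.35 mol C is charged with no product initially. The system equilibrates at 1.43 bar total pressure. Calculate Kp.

Kp = 4.67 bar^-2

Basis: 1 mol E initially; let X = conversion of E. Extent ξ = X.
Moles: n_E = 1 − X; n_C = 7.35 − 3X; n_D = 2X.
Total moles n_T = 8.35 − 2X.
At X = 0.87: n_E = 0.13, n_C = 4.74, n_D = 1.74, n_T = 6.61.
p_i = (n_i/n_T)·P. Kp = p_D^2 / (p_E p_C^3) = 4.67 bar^-2.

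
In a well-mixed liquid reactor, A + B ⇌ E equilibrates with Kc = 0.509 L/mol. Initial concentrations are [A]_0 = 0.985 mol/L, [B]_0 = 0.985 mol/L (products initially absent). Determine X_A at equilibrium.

Let X = conversion of A; extent ξ = 0.985·X mol/L.
Concentrations: [A] = 0.985 − 0.985X; [B] = 0.985 − 0.985X; [E] = 0.985X.
Kc = [E] / ([A] [B]).
Equating to 0.509 L/mol: the physical root is X = 0.268.

X = 0.268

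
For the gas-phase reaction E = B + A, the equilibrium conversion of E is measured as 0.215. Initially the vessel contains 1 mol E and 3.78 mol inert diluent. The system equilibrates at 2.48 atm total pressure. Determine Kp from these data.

Kp = 0.0292 atm

Let X = conversion of E (basis 1 mol E); extent of reaction ξ = X.
Mole table: n_E = 1 − X; n_B = X; n_A = X; n_I = 3.78 (inert).
Total moles n_T = 4.78 + X.
At X = 0.215: n_E = 0.785, n_B = 0.215, n_A = 0.215, n_T = 5.
p_i = (n_i/n_T)·P. Kp = p_B p_A / (p_E) = 0.0292 atm.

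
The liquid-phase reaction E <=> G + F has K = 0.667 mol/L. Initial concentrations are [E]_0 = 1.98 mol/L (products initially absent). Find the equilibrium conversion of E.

X = 0.436

Let X = conversion of E; extent ξ = 1.98·X mol/L.
Concentrations: [E] = 1.98 − 1.98X; [G] = 1.98X; [F] = 1.98X.
K = [G] [F] / ([E]).
Solving K = 0.667 for X ∈ (0,1): X = 0.436.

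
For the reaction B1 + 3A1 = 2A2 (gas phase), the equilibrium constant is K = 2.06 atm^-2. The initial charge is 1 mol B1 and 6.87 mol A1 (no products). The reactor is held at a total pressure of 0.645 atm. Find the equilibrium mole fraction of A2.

y_A2 = 0.162

Let X = conversion of B1 (basis 1 mol B1); extent of reaction ξ = X.
Mole table: n_B1 = 1 − X; n_A1 = 6.87 − 3X; n_A2 = 2X.
Total moles n_T = 7.87 − 2X.
y_i = n_i/n_T, p_i = y_i·P. K = p_A2^2 / (p_B1 p_A1^3).
This yields a degree-4 equation in X; solving on (0,1), X = 0.548.
Then n_A2 = 1.1, n_T = 6.77, so y_A2 = 0.162.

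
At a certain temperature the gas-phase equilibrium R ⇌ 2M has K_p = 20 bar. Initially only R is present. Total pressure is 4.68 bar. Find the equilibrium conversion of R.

X = 0.719

Basis: 1 mol R initially; let X = conversion of R. Extent ξ = X.
At extent ξ: n_R = 1 − X; n_M = 2X.
Total moles n_T = 1 + X.
Mole fractions y_i = n_i/n_T; K_p = p_M^2 / (p_R) with p_i = y_i·P.
Setting this equal to 20 bar and taking the physical root (0 < X < 1) gives X = 0.719.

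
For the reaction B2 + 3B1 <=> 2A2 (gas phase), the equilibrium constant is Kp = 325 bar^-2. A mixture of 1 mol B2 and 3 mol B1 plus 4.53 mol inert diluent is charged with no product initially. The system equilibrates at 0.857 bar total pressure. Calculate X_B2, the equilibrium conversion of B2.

Let X = conversion of B2 (basis 1 mol B2); extent of reaction ξ = X.
Moles: n_B2 = 1 − X; n_B1 = 3 − 3X; n_A2 = 2X; n_I = 4.53 (inert).
Total moles n_T = 8.53 − 2X.
With p_i = (n_i/n_T)P, Kp = p_A2^2 / (p_B2 p_B1^3).
Equating to 325 bar^-2 and solving on 0 < X < 1: X = 0.656.

X = 0.656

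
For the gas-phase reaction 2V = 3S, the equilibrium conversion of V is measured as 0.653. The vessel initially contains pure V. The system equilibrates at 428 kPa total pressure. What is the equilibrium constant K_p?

Take 1 mol V as basis and let X be its fractional conversion, so ξ = 0.5X.
Species balance: n_V = 1 − X; n_S = 1.5X.
Total moles n_T = 1 + 0.5X.
At X = 0.653: n_V = 0.347, n_S = 0.98, n_T = 1.33.
p_i = (n_i/n_T)·P. K_p = p_S^3 / (p_V^2) = 2.52e+03 kPa.

K_p = 2.52e+03 kPa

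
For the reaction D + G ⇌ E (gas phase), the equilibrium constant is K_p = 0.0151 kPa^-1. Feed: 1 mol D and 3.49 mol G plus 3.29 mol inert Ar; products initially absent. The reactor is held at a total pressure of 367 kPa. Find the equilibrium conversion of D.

X = 0.687

Let X = conversion of D (basis 1 mol D); extent of reaction ξ = X.
Species balance: n_D = 1 − X; n_G = 3.49 − X; n_E = X; n_I = 3.29 (inert).
Total moles n_T = 7.78 − X.
Mole fractions y_i = n_i/n_T; K_p = p_E / (p_D p_G) with p_i = y_i·P.
Substituting and setting equal to 0.0151 kPa^-1 gives a polynomial in X; the root in (0,1) is X = 0.687.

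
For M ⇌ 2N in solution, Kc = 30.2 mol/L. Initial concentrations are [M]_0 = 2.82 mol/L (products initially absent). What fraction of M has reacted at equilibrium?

X = 0.775

Let X = conversion of M; extent ξ = 2.82·X mol/L.
Concentrations: [M] = 2.82 − 2.82X; [N] = 5.64X.
Kc = [N]^2 / ([M]).
Setting equal to 30.2 and solving for X on (0,1) gives X = 0.775.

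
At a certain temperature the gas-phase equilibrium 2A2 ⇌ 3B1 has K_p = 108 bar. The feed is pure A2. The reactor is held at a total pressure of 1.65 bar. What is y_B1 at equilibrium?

Let X = conversion of A2 (basis 1 mol A2); extent of reaction ξ = 0.5X.
At extent ξ: n_A2 = 1 − X; n_B1 = 1.5X.
Total moles n_T = 1 + 0.5X.
With p_i = (n_i/n_T)P, K_p = p_B1^3 / (p_A2^2).
This yields a degree-3 equation in X; solving on (0,1), X = 0.851.
Then n_B1 = 1.28, n_T = 1.43, so y_B1 = 0.895.

y_B1 = 0.895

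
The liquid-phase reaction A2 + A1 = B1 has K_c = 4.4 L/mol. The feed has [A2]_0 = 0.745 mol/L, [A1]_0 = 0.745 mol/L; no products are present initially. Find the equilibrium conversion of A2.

Let X = conversion of A2; extent ξ = 0.745·X mol/L.
Concentrations: [A2] = 0.745 − 0.745X; [A1] = 0.745 − 0.745X; [B1] = 0.745X.
K_c = [B1] / ([A2] [A1]).
This equals 4.4 at X = 0.580 (the root in 0 < X < 1).

X = 0.580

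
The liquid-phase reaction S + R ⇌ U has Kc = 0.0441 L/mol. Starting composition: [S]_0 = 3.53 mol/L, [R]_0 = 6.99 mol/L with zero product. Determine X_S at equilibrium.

Let X = conversion of S; extent ξ = 3.53·X mol/L.
Concentrations: [S] = 3.53 − 3.53X; [R] = 6.99 − 3.53X; [U] = 3.53X.
Kc = [U] / ([S] [R]).
Equating to 0.0441 L/mol: the physical root is X = 0.216.

X = 0.216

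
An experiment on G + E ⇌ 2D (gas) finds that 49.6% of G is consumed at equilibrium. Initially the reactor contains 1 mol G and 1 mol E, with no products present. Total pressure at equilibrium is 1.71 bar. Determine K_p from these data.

Take 1 mol G as basis and let X be its fractional conversion, so ξ = X.
Moles: n_G = 1 − X; n_E = 1 − X; n_D = 2X.
Since Δν = 0, n_T = 2 throughout.
At X = 0.496: n_G = 0.504, n_E = 0.504, n_D = 0.992, n_T = 2.
p_i = (n_i/n_T)·P. K_p = p_D^2 / (p_G p_E) = 3.87.

K_p = 3.87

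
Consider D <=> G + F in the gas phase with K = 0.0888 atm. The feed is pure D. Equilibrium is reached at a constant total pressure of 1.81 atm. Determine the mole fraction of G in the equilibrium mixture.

Basis: 1 mol D initially; let X = conversion of D. Extent ξ = X.
Moles: n_D = 1 − X; n_G = X; n_F = X.
Total moles n_T = 1 + X.
y_i = n_i/n_T, p_i = y_i·P. K = p_G p_F / (p_D).
Setting this equal to 0.0888 atm and taking the physical root (0 < X < 1) gives X = 0.216.
Then n_G = 0.216, n_T = 1.22, so y_G = 0.178.

y_G = 0.178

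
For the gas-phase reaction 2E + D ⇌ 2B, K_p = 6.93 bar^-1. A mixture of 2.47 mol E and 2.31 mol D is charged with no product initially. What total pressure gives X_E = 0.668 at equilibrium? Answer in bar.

Let X = conversion of E (basis 2.47 mol E); extent of reaction ξ = 1.24X.
At extent ξ: n_E = 2.47 − 2.47X; n_D = 2.31 − 1.24X; n_B = 2.47X.
n_T = Σnᵢ = 4.78 − 1.24X.
K_p = p_B^2 / (p_E^2 p_D) with p_i = (n_i/n_T)·P.
At X = 0.668: the mole-fraction product g(X) = Π y_i^ν_i = 10.78. Since K_p = g(X)·P^{-1}, P = (g/K_p)^(1/1) = (10.78/6.93)^(1/1) = 1.56 bar.

P = 1.56 bar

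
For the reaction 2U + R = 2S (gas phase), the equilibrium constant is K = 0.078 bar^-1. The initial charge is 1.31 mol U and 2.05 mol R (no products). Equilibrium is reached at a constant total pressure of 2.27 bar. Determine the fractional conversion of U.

X = 0.244

Let X = conversion of U (basis 1.31 mol U); extent of reaction ξ = 0.655X.
At extent ξ: n_U = 1.31 − 1.31X; n_R = 2.05 − 0.655X; n_S = 1.31X.
Summing: n_T = 3.36 − 0.655X.
With p_i = (n_i/n_T)P, K = p_S^2 / (p_U^2 p_R).
Equating to 0.078 bar^-1 and solving on 0 < X < 1: X = 0.244.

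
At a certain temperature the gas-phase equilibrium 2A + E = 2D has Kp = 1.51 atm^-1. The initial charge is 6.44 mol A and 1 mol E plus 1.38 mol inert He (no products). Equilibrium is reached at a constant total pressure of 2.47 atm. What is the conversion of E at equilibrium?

Take 1 mol E as basis and let X be its fractional conversion, so ξ = X.
At extent ξ: n_A = 6.44 − 2X; n_E = 1 − X; n_D = 2X; n_I = 1.38 (inert).
n_T = Σnᵢ = 8.82 − X.
With p_i = (n_i/n_T)P, Kp = p_D^2 / (p_A^2 p_E).
Substituting and setting equal to 1.51 atm^-1 gives a polynomial in X; the root in (0,1) is X = 0.780.

X = 0.780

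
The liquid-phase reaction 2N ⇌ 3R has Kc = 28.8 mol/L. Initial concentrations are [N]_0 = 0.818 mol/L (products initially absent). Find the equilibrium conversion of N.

Let X = conversion of N; extent ξ = 0.818X/2 mol/L.
Concentrations: [N] = 0.818 − 0.818X; [R] = 1.23X.
Kc = [R]^3 / ([N]^2).
Equating to 28.8 mol/L: the physical root is X = 0.785.

X = 0.785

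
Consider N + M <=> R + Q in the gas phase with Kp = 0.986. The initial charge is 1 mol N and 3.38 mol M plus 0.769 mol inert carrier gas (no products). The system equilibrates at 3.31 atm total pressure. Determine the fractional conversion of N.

X = 0.770

Basis: 1 mol N initially; let X = conversion of N. Extent ξ = X.
At extent ξ: n_N = 1 − X; n_M = 3.38 − X; n_R = X; n_Q = X; n_I = 0.769 (inert).
n_T stays at 5.15 (no change in mole number).
With p_i = (n_i/n_T)P, Kp = p_R p_Q / (p_N p_M).
This yields a degree-2 equation in X; solving on (0,1), X = 0.770.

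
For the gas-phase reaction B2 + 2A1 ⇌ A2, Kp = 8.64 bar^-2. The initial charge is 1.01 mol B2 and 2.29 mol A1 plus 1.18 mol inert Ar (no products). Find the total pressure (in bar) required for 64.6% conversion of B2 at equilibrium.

P = 1.48 bar

Let X = conversion of B2 (basis 1.01 mol B2); extent of reaction ξ = 1.01X.
Mole table: n_B2 = 1.01 − 1.01X; n_A1 = 2.29 − 2.02X; n_A2 = 1.01X; n_I = 1.18 (inert).
n_T = Σnᵢ = 4.48 − 2.02X.
Kp = p_A2 / (p_B2 p_A1^2) with p_i = (n_i/n_T)·P.
At X = 0.646: the mole-fraction product g(X) = Π y_i^ν_i = 18.96. Since Kp = g(X)·P^{-2}, P = (g/Kp)^(1/2) = (18.96/8.64)^(1/2) = 1.48 bar.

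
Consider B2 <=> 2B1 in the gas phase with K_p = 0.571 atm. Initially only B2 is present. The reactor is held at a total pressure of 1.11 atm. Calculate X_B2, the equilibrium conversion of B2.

X = 0.338

Take 1 mol B2 as basis and let X be its fractional conversion, so ξ = X.
At extent ξ: n_B2 = 1 − X; n_B1 = 2X.
Total moles n_T = 1 + X.
y_i = n_i/n_T, p_i = y_i·P. K_p = p_B1^2 / (p_B2).
This yields a degree-2 equation in X; solving on (0,1), X = 0.338.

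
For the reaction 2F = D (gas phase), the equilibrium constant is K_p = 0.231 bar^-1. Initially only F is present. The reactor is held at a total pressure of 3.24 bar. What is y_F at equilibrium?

Basis: 1 mol F initially; let X = conversion of F. Extent ξ = 0.5X.
Species balance: n_F = 1 − X; n_D = 0.5X.
Summing: n_T = 1 − 0.5X.
Mole fractions y_i = n_i/n_T; K_p = p_D / (p_F^2) with p_i = y_i·P.
Setting this equal to 0.231 bar^-1 and taking the physical root (0 < X < 1) gives X = 0.500.
Then n_F = 0.5, n_T = 0.75, so y_F = 0.667.

y_F = 0.667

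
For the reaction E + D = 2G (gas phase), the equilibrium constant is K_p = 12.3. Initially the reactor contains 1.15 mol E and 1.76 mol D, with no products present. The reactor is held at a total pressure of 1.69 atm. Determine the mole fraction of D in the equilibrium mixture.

y_D = 0.305

Take 1.15 mol E as basis and let X be its fractional conversion, so ξ = 1.15X.
Moles: n_E = 1.15 − 1.15X; n_D = 1.76 − 1.15X; n_G = 2.3X.
n_T stays at 2.91 (no change in mole number).
Mole fractions y_i = n_i/n_T; K_p = p_G^2 / (p_E p_D) with p_i = y_i·P.
This yields a degree-2 equation in X; solving on (0,1), X = 0.758.
Then n_D = 0.888, n_T = 2.91, so y_D = 0.305.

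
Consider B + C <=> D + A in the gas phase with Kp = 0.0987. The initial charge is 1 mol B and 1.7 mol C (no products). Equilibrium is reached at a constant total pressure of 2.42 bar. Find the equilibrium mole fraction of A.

y_A = 0.114

Take 1 mol B as basis and let X be its fractional conversion, so ξ = X.
Species balance: n_B = 1 − X; n_C = 1.7 − X; n_D = X; n_A = X.
Since Δν = 0, n_T = 2.7 throughout.
Mole fractions y_i = n_i/n_T; Kp = p_D p_A / (p_B p_C) with p_i = y_i·P.
Substituting and setting equal to 0.0987 gives a polynomial in X; the root in (0,1) is X = 0.308.
Then n_A = 0.308, n_T = 2.7, so y_A = 0.114.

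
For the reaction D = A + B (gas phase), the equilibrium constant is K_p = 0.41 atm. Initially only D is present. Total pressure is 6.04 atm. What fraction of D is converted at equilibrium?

X = 0.252

Let X = conversion of D (basis 1 mol D); extent of reaction ξ = X.
At extent ξ: n_D = 1 − X; n_A = X; n_B = X.
n_T = Σnᵢ = 1 + X.
Mole fractions y_i = n_i/n_T; K_p = p_A p_B / (p_D) with p_i = y_i·P.
Substituting and setting equal to 0.41 atm gives a polynomial in X; the root in (0,1) is X = 0.252.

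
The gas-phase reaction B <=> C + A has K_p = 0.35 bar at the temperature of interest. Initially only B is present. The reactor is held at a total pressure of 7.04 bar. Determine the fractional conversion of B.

Take 1 mol B as basis and let X be its fractional conversion, so ξ = X.
At extent ξ: n_B = 1 − X; n_C = X; n_A = X.
Total moles n_T = 1 + X.
Mole fractions y_i = n_i/n_T; K_p = p_C p_A / (p_B) with p_i = y_i·P.
Equating to 0.35 bar and solving on 0 < X < 1: X = 0.218.

X = 0.218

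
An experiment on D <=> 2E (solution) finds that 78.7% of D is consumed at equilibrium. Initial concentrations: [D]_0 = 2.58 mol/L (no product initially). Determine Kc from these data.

Let X = conversion of D.
Concentrations: [D] = 2.58 − 2.58X; [E] = 5.16X.
At X = 0.787: [D] = 0.55, [E] = 4.06.
Kc = [E]^2 / ([D]) = 30 mol/L.

Kc = 30 mol/L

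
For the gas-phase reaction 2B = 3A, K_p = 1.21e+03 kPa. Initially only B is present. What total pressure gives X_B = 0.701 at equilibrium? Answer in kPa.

Let X = conversion of B (basis 1 mol B); extent of reaction ξ = 0.5X.
Species balance: n_B = 1 − X; n_A = 1.5X.
n_T = Σnᵢ = 1 + 0.5X.
K_p = p_A^3 / (p_B^2) with p_i = (n_i/n_T)·P.
At X = 0.701: the mole-fraction product g(X) = Π y_i^ν_i = 9.629. Since K_p = g(X)·P^{1}, P = (K_p/g)^(1/1) = (1.21e+03/9.629)^(1/1) = 126 kPa.

P = 126 kPa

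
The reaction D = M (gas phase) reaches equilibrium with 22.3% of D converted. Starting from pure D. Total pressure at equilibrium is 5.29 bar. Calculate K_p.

Basis: 1 mol D initially; let X = conversion of D. Extent ξ = X.
Mole table: n_D = 1 − X; n_M = X.
Since Δν = 0, n_T = 1 throughout.
At X = 0.223: n_D = 0.777, n_M = 0.223, n_T = 1.
p_i = (n_i/n_T)·P. K_p = p_M / (p_D) = 0.287.

K_p = 0.287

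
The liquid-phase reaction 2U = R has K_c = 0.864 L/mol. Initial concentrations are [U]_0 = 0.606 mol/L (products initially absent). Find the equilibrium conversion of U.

X = 0.390

Let X = conversion of U; extent ξ = 0.606X/2 mol/L.
Concentrations: [U] = 0.606 − 0.606X; [R] = 0.303X.
K_c = [R] / ([U]^2).
Solving K_c = 0.864 for X ∈ (0,1): X = 0.390.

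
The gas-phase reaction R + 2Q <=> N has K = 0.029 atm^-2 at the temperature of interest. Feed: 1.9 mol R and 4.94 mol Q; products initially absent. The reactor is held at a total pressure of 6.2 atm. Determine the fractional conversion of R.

X = 0.327

Basis: 1.9 mol R initially; let X = conversion of R. Extent ξ = 1.9X.
Mole table: n_R = 1.9 − 1.9X; n_Q = 4.94 − 3.8X; n_N = 1.9X.
Total moles n_T = 6.84 − 3.8X.
y_i = n_i/n_T, p_i = y_i·P. K = p_N / (p_R p_Q^2).
Setting this equal to 0.029 atm^-2 and taking the physical root (0 < X < 1) gives X = 0.327.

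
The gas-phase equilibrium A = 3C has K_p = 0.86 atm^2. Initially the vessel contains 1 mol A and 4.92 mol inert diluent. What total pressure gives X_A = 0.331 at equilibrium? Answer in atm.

Let X = conversion of A (basis 1 mol A); extent of reaction ξ = X.
Mole table: n_A = 1 − X; n_C = 3X; n_I = 4.92 (inert).
Total moles n_T = 5.92 + 2X.
K_p = p_C^3 / (p_A) with p_i = (n_i/n_T)·P.
At X = 0.331: the mole-fraction product g(X) = Π y_i^ν_i = 0.03378. Since K_p = g(X)·P^{2}, P = (K_p/g)^(1/2) = (0.86/0.03378)^(1/2) = 5.05 atm.

P = 5.05 atm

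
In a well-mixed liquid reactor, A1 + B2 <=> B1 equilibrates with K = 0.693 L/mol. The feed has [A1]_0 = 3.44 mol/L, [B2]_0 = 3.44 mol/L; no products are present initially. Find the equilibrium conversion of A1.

X = 0.529

Let X = conversion of A1; extent ξ = 3.44·X mol/L.
Concentrations: [A1] = 3.44 − 3.44X; [B2] = 3.44 − 3.44X; [B1] = 3.44X.
K = [B1] / ([A1] [B2]).
Solving K = 0.693 for X ∈ (0,1): X = 0.529.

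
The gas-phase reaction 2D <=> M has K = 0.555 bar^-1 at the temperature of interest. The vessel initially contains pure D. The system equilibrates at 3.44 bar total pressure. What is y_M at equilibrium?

y_M = 0.492

Basis: 1 mol D initially; let X = conversion of D. Extent ξ = 0.5X.
Species balance: n_D = 1 − X; n_M = 0.5X.
Total moles n_T = 1 − 0.5X.
Mole fractions y_i = n_i/n_T; K = p_M / (p_D^2) with p_i = y_i·P.
This yields a degree-2 equation in X; solving on (0,1), X = 0.660.
Then n_M = 0.33, n_T = 0.67, so y_M = 0.492.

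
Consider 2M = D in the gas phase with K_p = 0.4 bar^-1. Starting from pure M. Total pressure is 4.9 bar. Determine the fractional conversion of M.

X = 0.664

Basis: 1 mol M initially; let X = conversion of M. Extent ξ = 0.5X.
Species balance: n_M = 1 − X; n_D = 0.5X.
Summing: n_T = 1 − 0.5X.
Mole fractions y_i = n_i/n_T; K_p = p_D / (p_M^2) with p_i = y_i·P.
Equating to 0.4 bar^-1 and solving on 0 < X < 1: X = 0.664.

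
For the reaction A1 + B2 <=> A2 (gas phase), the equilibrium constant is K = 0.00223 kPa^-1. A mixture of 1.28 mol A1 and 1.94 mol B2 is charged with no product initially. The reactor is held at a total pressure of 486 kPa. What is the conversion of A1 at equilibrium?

Basis: 1.28 mol A1 initially; let X = conversion of A1. Extent ξ = 1.28X.
Mole table: n_A1 = 1.28 − 1.28X; n_B2 = 1.94 − 1.28X; n_A2 = 1.28X.
n_T = Σnᵢ = 3.22 − 1.28X.
With p_i = (n_i/n_T)P, K = p_A2 / (p_A1 p_B2).
Setting this equal to 0.00223 kPa^-1 and taking the physical root (0 < X < 1) gives X = 0.367.

X = 0.367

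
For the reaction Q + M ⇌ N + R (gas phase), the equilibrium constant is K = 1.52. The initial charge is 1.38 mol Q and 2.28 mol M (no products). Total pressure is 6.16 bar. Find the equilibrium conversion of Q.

Let X = conversion of Q (basis 1.38 mol Q); extent of reaction ξ = 1.38X.
Species balance: n_Q = 1.38 − 1.38X; n_M = 2.28 − 1.38X; n_N = 1.38X; n_R = 1.38X.
Total moles n_T = 3.66 (Δν = 0, constant).
y_i = n_i/n_T, p_i = y_i·P. K = p_N p_R / (p_Q p_M).
Setting this equal to 1.52 and taking the physical root (0 < X < 1) gives X = 0.683.

X = 0.683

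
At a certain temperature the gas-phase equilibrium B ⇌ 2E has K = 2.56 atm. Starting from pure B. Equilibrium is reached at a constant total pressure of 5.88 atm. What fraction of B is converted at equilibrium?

Let X = conversion of B (basis 1 mol B); extent of reaction ξ = X.
Mole table: n_B = 1 − X; n_E = 2X.
Summing: n_T = 1 + X.
With p_i = (n_i/n_T)P, K = p_E^2 / (p_B).
Equating to 2.56 atm and solving on 0 < X < 1: X = 0.313.

X = 0.313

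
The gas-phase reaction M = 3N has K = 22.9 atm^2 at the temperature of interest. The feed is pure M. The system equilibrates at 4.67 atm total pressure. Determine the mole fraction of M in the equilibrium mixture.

Take 1 mol M as basis and let X be its fractional conversion, so ξ = X.
Mole table: n_M = 1 − X; n_N = 3X.
Summing: n_T = 1 + 2X.
With p_i = (n_i/n_T)P, K = p_N^3 / (p_M).
This yields a degree-3 equation in X; solving on (0,1), X = 0.425.
Then n_M = 0.575, n_T = 1.85, so y_M = 0.311.

y_M = 0.311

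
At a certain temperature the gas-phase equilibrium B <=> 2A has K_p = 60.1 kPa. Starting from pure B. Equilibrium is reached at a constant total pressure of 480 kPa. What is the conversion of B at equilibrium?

X = 0.174

Take 1 mol B as basis and let X be its fractional conversion, so ξ = X.
Species balance: n_B = 1 − X; n_A = 2X.
Summing: n_T = 1 + X.
y_i = n_i/n_T, p_i = y_i·P. K_p = p_A^2 / (p_B).
This yields a degree-2 equation in X; solving on (0,1), X = 0.174.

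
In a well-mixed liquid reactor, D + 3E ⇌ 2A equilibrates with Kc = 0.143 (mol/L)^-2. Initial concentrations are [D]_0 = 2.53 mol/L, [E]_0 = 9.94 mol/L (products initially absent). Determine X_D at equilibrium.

X = 0.686

Let X = conversion of D; extent ξ = 2.53·X mol/L.
Concentrations: [D] = 2.53 − 2.53X; [E] = 9.94 − 7.59X; [A] = 5.06X.
Kc = [A]^2 / ([D] [E]^3).
This equals 0.143 at X = 0.686 (the root in 0 < X < 1).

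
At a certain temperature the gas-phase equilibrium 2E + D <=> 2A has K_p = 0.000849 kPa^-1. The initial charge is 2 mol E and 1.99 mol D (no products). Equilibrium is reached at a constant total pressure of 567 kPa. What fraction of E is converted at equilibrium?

X = 0.319

Take 2 mol E as basis and let X be its fractional conversion, so ξ = X.
Moles: n_E = 2 − 2X; n_D = 1.99 − X; n_A = 2X.
n_T = Σnᵢ = 3.99 − X.
y_i = n_i/n_T, p_i = y_i·P. K_p = p_A^2 / (p_E^2 p_D).
Equating to 0.000849 kPa^-1 and solving on 0 < X < 1: X = 0.319.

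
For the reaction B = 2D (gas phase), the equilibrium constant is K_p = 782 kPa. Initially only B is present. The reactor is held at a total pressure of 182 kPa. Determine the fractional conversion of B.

X = 0.720

Take 1 mol B as basis and let X be its fractional conversion, so ξ = X.
Species balance: n_B = 1 − X; n_D = 2X.
Total moles n_T = 1 + X.
Mole fractions y_i = n_i/n_T; K_p = p_D^2 / (p_B) with p_i = y_i·P.
This yields a degree-2 equation in X; solving on (0,1), X = 0.720.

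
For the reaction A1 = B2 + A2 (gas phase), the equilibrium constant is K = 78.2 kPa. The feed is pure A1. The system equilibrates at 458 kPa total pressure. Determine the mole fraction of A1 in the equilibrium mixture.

Take 1 mol A1 as basis and let X be its fractional conversion, so ξ = X.
Moles: n_A1 = 1 − X; n_B2 = X; n_A2 = X.
n_T = Σnᵢ = 1 + X.
y_i = n_i/n_T, p_i = y_i·P. K = p_B2 p_A2 / (p_A1).
Setting this equal to 78.2 kPa and taking the physical root (0 < X < 1) gives X = 0.382.
Then n_A1 = 0.618, n_T = 1.38, so y_A1 = 0.447.

y_A1 = 0.447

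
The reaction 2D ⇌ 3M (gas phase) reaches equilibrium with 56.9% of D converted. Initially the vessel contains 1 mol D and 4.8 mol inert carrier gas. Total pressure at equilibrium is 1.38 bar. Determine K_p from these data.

K_p = 0.759 bar

Let X = conversion of D (basis 1 mol D); extent of reaction ξ = 0.5X.
Mole table: n_D = 1 − X; n_M = 1.5X; n_I = 4.8 (inert).
n_T = Σnᵢ = 5.8 + 0.5X.
At X = 0.569: n_D = 0.431, n_M = 0.853, n_T = 6.08.
p_i = (n_i/n_T)·P. K_p = p_M^3 / (p_D^2) = 0.759 bar.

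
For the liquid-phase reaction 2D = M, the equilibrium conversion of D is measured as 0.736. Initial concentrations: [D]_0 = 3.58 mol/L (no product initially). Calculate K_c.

Let X = conversion of D.
Concentrations: [D] = 3.58 − 3.58X; [M] = 1.79X.
At X = 0.736: [D] = 0.945, [M] = 1.32.
K_c = [M] / ([D]^2) = 1.47 L/mol.

K_c = 1.47 L/mol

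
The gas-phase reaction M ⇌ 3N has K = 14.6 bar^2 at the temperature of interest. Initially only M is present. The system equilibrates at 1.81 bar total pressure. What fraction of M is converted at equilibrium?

X = 0.669

Basis: 1 mol M initially; let X = conversion of M. Extent ξ = X.
At extent ξ: n_M = 1 − X; n_N = 3X.
n_T = Σnᵢ = 1 + 2X.
y_i = n_i/n_T, p_i = y_i·P. K = p_N^3 / (p_M).
Setting this equal to 14.6 bar^2 and taking the physical root (0 < X < 1) gives X = 0.669.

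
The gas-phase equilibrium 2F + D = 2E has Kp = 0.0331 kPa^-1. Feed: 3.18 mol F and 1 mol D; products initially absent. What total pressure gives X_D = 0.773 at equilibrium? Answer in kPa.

P = 406 kPa

Let X = conversion of D (basis 1 mol D); extent of reaction ξ = X.
Mole table: n_F = 3.18 − 2X; n_D = 1 − X; n_E = 2X.
n_T = Σnᵢ = 4.18 − X.
Kp = p_E^2 / (p_F^2 p_D) with p_i = (n_i/n_T)·P.
At X = 0.773: the mole-fraction product g(X) = Π y_i^ν_i = 13.44. Since Kp = g(X)·P^{-1}, P = (g/Kp)^(1/1) = (13.44/0.0331)^(1/1) = 406 kPa.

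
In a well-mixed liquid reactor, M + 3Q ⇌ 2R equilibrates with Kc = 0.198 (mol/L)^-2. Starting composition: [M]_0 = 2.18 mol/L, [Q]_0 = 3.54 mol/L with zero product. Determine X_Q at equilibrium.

Let X = conversion of Q; extent ξ = 3.54X/3 mol/L.
Concentrations: [M] = 2.18 − 1.18X; [Q] = 3.54 − 3.54X; [R] = 2.36X.
Kc = [R]^2 / ([M] [Q]^3).
Setting equal to 0.198 and solving for X on (0,1) gives X = 0.521.

X = 0.521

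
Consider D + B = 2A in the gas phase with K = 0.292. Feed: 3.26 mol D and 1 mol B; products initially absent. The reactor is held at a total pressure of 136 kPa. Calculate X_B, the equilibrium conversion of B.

Basis: 1 mol B initially; let X = conversion of B. Extent ξ = X.
Moles: n_D = 3.26 − X; n_B = 1 − X; n_A = 2X.
Since Δν = 0, n_T = 4.26 throughout.
Mole fractions y_i = n_i/n_T; K = p_A^2 / (p_D p_B) with p_i = y_i·P.
Equating to 0.292 and solving on 0 < X < 1: X = 0.366.

X = 0.366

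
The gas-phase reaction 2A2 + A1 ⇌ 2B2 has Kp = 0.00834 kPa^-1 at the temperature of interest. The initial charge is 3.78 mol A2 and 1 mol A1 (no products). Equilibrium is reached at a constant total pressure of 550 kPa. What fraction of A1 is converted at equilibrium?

X = 0.697

Let X = conversion of A1 (basis 1 mol A1); extent of reaction ξ = X.
Moles: n_A2 = 3.78 − 2X; n_A1 = 1 − X; n_B2 = 2X.
Total moles n_T = 4.78 − X.
y_i = n_i/n_T, p_i = y_i·P. Kp = p_B2^2 / (p_A2^2 p_A1).
This yields a degree-3 equation in X; solving on (0,1), X = 0.697.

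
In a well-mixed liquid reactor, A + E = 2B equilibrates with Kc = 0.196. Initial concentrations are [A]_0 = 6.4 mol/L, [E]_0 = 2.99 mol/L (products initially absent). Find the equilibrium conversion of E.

X = 0.261

Let X = conversion of E; extent ξ = 2.99·X mol/L.
Concentrations: [A] = 6.4 − 2.99X; [E] = 2.99 − 2.99X; [B] = 5.98X.
Kc = [B]^2 / ([A] [E]).
Solving Kc = 0.196 for X ∈ (0,1): X = 0.261.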